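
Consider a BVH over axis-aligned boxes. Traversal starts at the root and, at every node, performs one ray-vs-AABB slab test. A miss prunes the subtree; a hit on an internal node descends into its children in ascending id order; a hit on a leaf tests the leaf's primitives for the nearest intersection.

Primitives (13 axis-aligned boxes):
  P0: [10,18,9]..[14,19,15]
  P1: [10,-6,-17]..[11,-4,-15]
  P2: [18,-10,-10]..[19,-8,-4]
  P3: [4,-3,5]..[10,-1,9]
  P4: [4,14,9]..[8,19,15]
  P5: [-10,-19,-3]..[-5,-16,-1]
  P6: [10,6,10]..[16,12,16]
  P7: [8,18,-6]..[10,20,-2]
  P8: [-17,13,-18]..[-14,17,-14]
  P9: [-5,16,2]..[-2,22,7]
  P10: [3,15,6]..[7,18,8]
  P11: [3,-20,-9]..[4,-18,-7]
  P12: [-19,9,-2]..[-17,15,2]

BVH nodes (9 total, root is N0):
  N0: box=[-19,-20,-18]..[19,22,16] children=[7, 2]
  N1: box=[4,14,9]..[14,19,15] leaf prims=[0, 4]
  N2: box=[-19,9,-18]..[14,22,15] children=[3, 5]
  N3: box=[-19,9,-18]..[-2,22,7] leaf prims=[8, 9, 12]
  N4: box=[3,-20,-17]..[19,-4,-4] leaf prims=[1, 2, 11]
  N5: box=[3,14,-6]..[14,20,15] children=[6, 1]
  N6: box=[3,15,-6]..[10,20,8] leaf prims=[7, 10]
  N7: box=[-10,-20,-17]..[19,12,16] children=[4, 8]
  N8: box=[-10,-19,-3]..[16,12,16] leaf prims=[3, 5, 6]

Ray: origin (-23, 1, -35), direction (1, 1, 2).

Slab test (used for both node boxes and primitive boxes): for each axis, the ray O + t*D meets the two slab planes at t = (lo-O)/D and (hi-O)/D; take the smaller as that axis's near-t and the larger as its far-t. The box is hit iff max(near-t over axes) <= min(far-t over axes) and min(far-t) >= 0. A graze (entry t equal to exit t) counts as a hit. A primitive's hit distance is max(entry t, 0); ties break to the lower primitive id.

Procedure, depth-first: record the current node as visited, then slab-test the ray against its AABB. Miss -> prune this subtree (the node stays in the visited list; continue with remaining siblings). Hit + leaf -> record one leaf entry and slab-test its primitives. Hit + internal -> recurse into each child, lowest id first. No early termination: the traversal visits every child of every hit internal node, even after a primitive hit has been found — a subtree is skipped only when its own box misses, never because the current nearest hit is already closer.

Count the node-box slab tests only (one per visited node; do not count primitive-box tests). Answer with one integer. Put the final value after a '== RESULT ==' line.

Trace the traversal:
N0 x:[4,42] y:[-21,21] z:[17/2,51/2] -> hit [17/2,21], descend [2, 7]
  N2 x:[4,37] y:[8,21] z:[17/2,25] -> hit [17/2,21], descend [3, 5]
    N3 x:[4,21] y:[8,21] z:[17/2,21] -> hit [17/2,21] leaf, test {P8(miss), P9@t=37/2, P12(miss)}
    N5 x:[26,37] y:[13,19] z:[29/2,25] -> miss, prune
  N7 x:[13,42] y:[-21,11] z:[9,51/2] -> miss, prune

Visited [0, 2, 3, 5, 7]. Tests: 5 box, 1 leaf. Nearest: P9.

== RESULT ==
5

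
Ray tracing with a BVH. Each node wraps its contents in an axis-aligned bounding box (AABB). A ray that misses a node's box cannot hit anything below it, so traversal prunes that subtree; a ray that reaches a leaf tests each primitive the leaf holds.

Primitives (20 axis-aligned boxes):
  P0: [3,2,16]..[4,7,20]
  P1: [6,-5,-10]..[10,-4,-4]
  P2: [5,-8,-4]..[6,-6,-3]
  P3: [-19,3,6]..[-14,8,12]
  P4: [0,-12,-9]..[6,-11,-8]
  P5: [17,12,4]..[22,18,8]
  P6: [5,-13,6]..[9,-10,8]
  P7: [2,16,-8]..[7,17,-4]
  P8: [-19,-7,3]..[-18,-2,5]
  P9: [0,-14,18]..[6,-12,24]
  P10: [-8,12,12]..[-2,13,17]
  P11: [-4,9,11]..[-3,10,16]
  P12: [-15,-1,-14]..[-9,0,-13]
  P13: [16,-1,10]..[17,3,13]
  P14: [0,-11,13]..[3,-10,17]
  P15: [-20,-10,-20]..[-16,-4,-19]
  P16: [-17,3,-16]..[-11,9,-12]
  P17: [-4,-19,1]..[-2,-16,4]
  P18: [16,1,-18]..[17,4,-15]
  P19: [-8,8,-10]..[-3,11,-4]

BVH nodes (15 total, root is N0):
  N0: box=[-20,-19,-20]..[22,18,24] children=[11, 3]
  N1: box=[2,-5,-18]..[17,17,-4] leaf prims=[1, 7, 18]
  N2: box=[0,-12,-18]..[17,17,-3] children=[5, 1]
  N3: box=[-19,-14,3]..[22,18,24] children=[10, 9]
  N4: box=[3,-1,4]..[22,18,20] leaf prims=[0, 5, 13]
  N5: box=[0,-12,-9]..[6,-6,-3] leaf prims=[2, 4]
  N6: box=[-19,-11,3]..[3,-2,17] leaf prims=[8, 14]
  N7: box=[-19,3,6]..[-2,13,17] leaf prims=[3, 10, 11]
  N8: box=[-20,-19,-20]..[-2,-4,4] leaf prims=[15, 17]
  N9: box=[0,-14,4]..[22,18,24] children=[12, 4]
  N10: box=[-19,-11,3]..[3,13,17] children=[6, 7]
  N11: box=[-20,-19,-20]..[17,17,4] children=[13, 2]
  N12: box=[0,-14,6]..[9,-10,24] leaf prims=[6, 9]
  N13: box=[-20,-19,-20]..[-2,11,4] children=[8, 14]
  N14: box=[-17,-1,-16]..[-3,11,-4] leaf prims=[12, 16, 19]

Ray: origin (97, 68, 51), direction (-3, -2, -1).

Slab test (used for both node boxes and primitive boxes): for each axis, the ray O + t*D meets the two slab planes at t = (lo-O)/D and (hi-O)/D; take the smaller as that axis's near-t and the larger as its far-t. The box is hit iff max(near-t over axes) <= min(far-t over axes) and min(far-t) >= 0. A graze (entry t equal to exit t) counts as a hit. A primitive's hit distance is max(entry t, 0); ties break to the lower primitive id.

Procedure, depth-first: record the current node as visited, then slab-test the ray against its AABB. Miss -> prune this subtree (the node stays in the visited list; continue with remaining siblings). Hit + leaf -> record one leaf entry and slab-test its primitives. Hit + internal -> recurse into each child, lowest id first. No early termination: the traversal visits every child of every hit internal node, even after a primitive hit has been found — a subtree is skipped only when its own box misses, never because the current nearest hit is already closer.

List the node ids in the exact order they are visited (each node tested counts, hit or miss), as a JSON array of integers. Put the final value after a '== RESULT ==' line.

Walk:
N0 x:[25,39] y:[25,87/2] z:[27,71] -> hit [27,39], descend [3, 11]
  N3 x:[25,116/3] y:[25,41] z:[27,48] -> hit [27,116/3], descend [9, 10]
    N9 x:[25,97/3] y:[25,41] z:[27,47] -> hit [27,97/3], descend [4, 12]
      N4 x:[25,94/3] y:[25,69/2] z:[31,47] -> hit [31,94/3] leaf, test {P0@t=31, P5(miss), P13(miss)}
      N12 x:[88/3,97/3] y:[39,41] z:[27,45] -> miss, prune
    N10 x:[94/3,116/3] y:[55/2,79/2] z:[34,48] -> hit [34,116/3], descend [6, 7]
      N6 x:[94/3,116/3] y:[35,79/2] z:[34,48] -> hit [35,116/3] leaf, test {P8(miss), P14(miss)}
      N7 x:[33,116/3] y:[55/2,65/2] z:[34,45] -> miss, prune
  N11 x:[80/3,39] y:[51/2,87/2] z:[47,71] -> miss, prune

order=[0, 3, 9, 4, 12, 10, 6, 7, 11]  |boxes|=9  |leaves|=2  hit=P0

== RESULT ==
[0, 3, 9, 4, 12, 10, 6, 7, 11]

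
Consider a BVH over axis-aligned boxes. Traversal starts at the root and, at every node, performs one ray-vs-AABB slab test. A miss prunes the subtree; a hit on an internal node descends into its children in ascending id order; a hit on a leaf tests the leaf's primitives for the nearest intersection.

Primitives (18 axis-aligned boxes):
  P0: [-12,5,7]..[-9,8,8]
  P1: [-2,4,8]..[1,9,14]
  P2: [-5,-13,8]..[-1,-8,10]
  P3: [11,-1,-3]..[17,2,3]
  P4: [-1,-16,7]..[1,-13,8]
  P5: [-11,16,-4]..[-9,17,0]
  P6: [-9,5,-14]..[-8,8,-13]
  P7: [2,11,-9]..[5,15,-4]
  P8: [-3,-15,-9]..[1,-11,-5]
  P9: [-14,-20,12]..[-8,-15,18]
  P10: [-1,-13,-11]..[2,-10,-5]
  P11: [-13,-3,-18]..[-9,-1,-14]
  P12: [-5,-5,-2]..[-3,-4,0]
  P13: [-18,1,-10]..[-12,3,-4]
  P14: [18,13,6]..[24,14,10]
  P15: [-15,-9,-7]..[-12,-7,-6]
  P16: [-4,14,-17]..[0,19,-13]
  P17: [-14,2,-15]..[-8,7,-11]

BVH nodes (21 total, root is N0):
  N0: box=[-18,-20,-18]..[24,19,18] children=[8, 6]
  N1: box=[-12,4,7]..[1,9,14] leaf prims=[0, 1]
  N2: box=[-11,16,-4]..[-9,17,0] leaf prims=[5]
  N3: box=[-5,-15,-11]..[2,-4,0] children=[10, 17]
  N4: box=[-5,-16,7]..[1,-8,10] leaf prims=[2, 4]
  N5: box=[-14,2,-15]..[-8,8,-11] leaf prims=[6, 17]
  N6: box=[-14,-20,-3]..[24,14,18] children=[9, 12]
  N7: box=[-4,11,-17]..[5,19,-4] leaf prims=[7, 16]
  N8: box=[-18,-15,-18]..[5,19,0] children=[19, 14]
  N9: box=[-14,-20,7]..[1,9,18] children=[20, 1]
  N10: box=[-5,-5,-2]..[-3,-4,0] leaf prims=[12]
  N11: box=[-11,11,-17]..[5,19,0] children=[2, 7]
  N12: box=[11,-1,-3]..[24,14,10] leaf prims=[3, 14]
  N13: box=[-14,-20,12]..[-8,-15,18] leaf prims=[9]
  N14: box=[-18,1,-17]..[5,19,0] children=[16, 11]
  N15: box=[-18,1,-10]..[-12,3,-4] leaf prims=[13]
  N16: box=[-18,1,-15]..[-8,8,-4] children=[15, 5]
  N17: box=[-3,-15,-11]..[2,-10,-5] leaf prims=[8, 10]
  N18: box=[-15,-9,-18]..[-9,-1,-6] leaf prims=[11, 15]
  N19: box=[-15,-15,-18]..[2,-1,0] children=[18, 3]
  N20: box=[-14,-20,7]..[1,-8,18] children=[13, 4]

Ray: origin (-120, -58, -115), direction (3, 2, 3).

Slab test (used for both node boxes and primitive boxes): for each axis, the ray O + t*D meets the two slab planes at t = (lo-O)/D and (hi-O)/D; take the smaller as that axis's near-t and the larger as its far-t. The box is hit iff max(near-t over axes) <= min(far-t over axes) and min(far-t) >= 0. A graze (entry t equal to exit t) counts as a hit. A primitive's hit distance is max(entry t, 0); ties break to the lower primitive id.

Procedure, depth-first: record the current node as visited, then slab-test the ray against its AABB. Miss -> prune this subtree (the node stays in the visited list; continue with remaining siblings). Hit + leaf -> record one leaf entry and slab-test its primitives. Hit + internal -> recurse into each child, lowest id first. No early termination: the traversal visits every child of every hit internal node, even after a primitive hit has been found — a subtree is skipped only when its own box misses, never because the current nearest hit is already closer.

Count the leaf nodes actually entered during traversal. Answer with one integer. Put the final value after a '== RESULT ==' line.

Trace the traversal:
N0 x:[34,48] y:[19,77/2] z:[97/3,133/3] -> hit [34,77/2], descend [6, 8]
  N6 x:[106/3,48] y:[19,36] z:[112/3,133/3] -> miss, prune
  N8 x:[34,125/3] y:[43/2,77/2] z:[97/3,115/3] -> hit [34,115/3], descend [14, 19]
    N14 x:[34,125/3] y:[59/2,77/2] z:[98/3,115/3] -> hit [34,115/3], descend [11, 16]
      N11 x:[109/3,125/3] y:[69/2,77/2] z:[98/3,115/3] -> hit [109/3,115/3], descend [2, 7]
        N2 x:[109/3,37] y:[37,75/2] z:[37,115/3] -> hit [37,37] leaf, test {P5@t=37}
        N7 x:[116/3,125/3] y:[69/2,77/2] z:[98/3,37] -> miss, prune
      N16 x:[34,112/3] y:[59/2,33] z:[100/3,37] -> miss, prune
    N19 x:[35,122/3] y:[43/2,57/2] z:[97/3,115/3] -> miss, prune

order=[0, 6, 8, 14, 11, 2, 7, 16, 19]  |boxes|=9  |leaves|=1  hit=P5

== RESULT ==
1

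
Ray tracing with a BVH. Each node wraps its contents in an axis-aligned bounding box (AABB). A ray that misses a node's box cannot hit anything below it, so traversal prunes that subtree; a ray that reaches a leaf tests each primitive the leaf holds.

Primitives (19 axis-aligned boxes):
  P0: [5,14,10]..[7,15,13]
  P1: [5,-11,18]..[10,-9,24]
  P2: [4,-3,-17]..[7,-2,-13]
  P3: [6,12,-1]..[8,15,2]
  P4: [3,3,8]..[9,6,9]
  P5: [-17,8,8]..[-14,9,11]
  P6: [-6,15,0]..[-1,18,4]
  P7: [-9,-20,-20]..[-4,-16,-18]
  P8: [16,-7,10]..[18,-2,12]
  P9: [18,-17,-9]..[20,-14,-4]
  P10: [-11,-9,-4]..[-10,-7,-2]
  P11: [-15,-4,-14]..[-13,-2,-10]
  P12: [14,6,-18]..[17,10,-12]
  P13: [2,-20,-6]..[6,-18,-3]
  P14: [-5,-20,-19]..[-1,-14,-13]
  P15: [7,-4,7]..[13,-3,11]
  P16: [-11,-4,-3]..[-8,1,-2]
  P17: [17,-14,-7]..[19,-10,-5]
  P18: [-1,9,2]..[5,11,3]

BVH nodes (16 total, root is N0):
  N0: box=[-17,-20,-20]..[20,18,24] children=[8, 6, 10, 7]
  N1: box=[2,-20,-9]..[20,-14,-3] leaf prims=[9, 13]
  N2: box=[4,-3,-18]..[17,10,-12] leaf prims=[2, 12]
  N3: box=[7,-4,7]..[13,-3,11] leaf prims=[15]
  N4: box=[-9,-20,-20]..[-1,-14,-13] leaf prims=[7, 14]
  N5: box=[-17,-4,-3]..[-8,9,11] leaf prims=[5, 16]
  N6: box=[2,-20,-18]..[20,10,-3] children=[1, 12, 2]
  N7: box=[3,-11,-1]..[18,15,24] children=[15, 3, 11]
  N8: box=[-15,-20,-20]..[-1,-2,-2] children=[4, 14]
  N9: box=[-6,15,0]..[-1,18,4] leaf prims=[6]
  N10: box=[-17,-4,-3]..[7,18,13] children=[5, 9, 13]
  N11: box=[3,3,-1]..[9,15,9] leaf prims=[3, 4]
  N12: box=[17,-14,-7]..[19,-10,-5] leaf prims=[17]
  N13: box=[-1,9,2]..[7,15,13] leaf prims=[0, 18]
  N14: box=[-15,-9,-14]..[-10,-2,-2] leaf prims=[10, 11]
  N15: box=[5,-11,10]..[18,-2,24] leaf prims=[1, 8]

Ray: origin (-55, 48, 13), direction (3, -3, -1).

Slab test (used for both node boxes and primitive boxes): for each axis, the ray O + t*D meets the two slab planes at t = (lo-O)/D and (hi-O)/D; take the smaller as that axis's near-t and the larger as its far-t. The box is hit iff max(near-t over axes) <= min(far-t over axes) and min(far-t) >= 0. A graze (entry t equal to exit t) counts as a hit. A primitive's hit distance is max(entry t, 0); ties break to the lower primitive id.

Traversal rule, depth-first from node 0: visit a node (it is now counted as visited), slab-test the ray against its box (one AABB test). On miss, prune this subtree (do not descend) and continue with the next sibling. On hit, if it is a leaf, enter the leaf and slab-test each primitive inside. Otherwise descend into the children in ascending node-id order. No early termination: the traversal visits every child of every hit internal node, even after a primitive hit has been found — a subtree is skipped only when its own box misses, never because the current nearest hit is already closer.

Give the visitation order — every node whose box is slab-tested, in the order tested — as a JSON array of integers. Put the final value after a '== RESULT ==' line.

Walk:
N0 x:[38/3,25] y:[10,68/3] z:[-11,33] -> hit [38/3,68/3], descend [6, 7, 8, 10]
  N6 x:[19,25] y:[38/3,68/3] z:[16,31] -> hit [19,68/3], descend [1, 2, 12]
    N1 x:[19,25] y:[62/3,68/3] z:[16,22] -> hit [62/3,22] leaf, test {P9(miss), P13(miss)}
    N2 x:[59/3,24] y:[38/3,17] z:[25,31] -> miss, prune
    N12 x:[24,74/3] y:[58/3,62/3] z:[18,20] -> miss, prune
  N7 x:[58/3,73/3] y:[11,59/3] z:[-11,14] -> miss, prune
  N8 x:[40/3,18] y:[50/3,68/3] z:[15,33] -> hit [50/3,18], descend [4, 14]
    N4 x:[46/3,18] y:[62/3,68/3] z:[26,33] -> miss, prune
    N14 x:[40/3,15] y:[50/3,19] z:[15,27] -> miss, prune
  N10 x:[38/3,62/3] y:[10,52/3] z:[0,16] -> hit [38/3,16], descend [5, 9, 13]
    N5 x:[38/3,47/3] y:[13,52/3] z:[2,16] -> hit [13,47/3] leaf, test {P5(miss), P16@t=47/3}
    N9 x:[49/3,18] y:[10,11] z:[9,13] -> miss, prune
    N13 x:[18,62/3] y:[11,13] z:[0,11] -> miss, prune

Summary -> nodes [0, 6, 1, 2, 12, 7, 8, 4, 14, 10, 5, 9, 13]; box-tests=13; leaf-entries=2; first=P16

== RESULT ==
[0, 6, 1, 2, 12, 7, 8, 4, 14, 10, 5, 9, 13]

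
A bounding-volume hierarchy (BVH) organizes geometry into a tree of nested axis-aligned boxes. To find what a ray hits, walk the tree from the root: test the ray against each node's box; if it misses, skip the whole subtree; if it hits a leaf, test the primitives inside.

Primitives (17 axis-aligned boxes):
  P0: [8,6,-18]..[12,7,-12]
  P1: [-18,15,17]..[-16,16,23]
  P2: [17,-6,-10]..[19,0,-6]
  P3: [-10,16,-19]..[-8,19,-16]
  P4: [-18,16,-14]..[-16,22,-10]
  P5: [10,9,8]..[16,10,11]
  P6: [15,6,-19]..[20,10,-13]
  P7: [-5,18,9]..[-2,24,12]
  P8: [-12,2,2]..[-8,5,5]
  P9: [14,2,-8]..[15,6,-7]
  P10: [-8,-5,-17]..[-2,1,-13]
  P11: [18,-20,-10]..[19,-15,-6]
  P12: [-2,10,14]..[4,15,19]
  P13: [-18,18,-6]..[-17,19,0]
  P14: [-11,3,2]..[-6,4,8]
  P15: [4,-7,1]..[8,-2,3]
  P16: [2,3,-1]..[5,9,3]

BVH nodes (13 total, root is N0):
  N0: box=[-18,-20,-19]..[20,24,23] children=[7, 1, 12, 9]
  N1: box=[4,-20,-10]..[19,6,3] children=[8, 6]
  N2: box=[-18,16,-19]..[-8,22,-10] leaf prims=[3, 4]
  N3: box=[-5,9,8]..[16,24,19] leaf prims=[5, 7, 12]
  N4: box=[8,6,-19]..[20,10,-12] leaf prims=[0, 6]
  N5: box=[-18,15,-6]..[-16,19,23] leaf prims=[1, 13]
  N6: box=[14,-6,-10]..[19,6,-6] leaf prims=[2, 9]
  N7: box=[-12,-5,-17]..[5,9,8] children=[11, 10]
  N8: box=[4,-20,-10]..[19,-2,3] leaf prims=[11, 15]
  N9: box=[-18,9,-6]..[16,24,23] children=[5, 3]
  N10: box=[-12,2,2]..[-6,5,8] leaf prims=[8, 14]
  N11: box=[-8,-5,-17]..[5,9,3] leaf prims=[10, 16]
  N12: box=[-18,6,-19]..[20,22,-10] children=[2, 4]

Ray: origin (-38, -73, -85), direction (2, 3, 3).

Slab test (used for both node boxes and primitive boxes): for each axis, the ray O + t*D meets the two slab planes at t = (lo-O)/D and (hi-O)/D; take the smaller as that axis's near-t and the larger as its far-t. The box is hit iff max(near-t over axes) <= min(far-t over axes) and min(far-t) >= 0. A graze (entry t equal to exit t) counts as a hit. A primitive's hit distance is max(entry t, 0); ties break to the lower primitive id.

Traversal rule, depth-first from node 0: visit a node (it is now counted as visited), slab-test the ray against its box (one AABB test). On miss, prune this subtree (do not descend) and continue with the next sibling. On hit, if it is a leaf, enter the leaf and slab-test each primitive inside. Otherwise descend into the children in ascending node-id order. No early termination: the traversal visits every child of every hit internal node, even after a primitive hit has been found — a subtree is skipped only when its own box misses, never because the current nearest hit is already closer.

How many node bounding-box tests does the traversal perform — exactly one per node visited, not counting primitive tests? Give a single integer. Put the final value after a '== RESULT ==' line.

Trace the traversal:
N0 x:[10,29] y:[53/3,97/3] z:[22,36] -> hit [22,29], descend [1, 7, 9, 12]
  N1 x:[21,57/2] y:[53/3,79/3] z:[25,88/3] -> hit [25,79/3], descend [6, 8]
    N6 x:[26,57/2] y:[67/3,79/3] z:[25,79/3] -> hit [26,79/3] leaf, test {P2(miss), P9@t=26}
    N8 x:[21,57/2] y:[53/3,71/3] z:[25,88/3] -> miss, prune
  N7 x:[13,43/2] y:[68/3,82/3] z:[68/3,31] -> miss, prune
  N9 x:[10,27] y:[82/3,97/3] z:[79/3,36] -> miss, prune
  N12 x:[10,29] y:[79/3,95/3] z:[22,25] -> miss, prune

7 AABB tests over nodes [0, 1, 6, 8, 7, 9, 12]; 1 leaf entered; closest P9.

== RESULT ==
7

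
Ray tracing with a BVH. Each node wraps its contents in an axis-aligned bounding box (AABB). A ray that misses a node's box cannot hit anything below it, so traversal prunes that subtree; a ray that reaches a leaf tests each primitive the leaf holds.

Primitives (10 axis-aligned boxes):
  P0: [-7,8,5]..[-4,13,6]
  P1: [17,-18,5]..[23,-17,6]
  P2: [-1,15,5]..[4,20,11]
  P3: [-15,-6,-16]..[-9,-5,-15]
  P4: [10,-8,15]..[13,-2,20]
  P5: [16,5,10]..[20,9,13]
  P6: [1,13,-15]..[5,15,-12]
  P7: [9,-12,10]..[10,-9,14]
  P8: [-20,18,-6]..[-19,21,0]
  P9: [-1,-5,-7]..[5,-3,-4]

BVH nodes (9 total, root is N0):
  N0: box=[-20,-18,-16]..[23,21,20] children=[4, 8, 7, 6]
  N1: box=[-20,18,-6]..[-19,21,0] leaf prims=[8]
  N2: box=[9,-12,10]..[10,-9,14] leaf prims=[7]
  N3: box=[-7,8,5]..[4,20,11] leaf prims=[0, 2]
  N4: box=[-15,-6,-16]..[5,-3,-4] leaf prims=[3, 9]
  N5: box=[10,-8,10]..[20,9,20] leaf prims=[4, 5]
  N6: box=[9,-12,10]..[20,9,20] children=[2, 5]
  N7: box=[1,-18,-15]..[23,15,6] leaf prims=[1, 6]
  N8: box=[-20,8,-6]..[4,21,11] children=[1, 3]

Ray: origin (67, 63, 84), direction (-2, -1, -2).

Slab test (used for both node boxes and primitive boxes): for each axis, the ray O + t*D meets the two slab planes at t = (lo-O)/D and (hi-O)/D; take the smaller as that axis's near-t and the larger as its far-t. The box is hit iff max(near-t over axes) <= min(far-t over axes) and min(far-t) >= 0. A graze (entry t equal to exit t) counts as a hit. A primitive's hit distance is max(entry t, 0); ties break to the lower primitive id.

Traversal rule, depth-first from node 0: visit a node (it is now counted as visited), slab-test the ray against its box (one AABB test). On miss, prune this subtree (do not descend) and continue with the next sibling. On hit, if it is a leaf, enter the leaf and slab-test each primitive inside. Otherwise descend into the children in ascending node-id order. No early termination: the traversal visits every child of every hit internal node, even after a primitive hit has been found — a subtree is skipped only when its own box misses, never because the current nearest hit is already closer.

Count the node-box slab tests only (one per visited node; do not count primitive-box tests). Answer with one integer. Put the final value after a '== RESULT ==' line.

Trace the traversal:
N0 x:[22,87/2] y:[42,81] z:[32,50] -> hit [42,87/2], descend [4, 6, 7, 8]
  N4 x:[31,41] y:[66,69] z:[44,50] -> miss, prune
  N6 x:[47/2,29] y:[54,75] z:[32,37] -> miss, prune
  N7 x:[22,33] y:[48,81] z:[39,99/2] -> miss, prune
  N8 x:[63/2,87/2] y:[42,55] z:[73/2,45] -> hit [42,87/2], descend [1, 3]
    N1 x:[43,87/2] y:[42,45] z:[42,45] -> hit [43,87/2] leaf, test {P8@t=43}
    N3 x:[63/2,37] y:[43,55] z:[73/2,79/2] -> miss, prune

7 AABB tests over nodes [0, 4, 6, 7, 8, 1, 3]; 1 leaf entered; closest P8.

== RESULT ==
7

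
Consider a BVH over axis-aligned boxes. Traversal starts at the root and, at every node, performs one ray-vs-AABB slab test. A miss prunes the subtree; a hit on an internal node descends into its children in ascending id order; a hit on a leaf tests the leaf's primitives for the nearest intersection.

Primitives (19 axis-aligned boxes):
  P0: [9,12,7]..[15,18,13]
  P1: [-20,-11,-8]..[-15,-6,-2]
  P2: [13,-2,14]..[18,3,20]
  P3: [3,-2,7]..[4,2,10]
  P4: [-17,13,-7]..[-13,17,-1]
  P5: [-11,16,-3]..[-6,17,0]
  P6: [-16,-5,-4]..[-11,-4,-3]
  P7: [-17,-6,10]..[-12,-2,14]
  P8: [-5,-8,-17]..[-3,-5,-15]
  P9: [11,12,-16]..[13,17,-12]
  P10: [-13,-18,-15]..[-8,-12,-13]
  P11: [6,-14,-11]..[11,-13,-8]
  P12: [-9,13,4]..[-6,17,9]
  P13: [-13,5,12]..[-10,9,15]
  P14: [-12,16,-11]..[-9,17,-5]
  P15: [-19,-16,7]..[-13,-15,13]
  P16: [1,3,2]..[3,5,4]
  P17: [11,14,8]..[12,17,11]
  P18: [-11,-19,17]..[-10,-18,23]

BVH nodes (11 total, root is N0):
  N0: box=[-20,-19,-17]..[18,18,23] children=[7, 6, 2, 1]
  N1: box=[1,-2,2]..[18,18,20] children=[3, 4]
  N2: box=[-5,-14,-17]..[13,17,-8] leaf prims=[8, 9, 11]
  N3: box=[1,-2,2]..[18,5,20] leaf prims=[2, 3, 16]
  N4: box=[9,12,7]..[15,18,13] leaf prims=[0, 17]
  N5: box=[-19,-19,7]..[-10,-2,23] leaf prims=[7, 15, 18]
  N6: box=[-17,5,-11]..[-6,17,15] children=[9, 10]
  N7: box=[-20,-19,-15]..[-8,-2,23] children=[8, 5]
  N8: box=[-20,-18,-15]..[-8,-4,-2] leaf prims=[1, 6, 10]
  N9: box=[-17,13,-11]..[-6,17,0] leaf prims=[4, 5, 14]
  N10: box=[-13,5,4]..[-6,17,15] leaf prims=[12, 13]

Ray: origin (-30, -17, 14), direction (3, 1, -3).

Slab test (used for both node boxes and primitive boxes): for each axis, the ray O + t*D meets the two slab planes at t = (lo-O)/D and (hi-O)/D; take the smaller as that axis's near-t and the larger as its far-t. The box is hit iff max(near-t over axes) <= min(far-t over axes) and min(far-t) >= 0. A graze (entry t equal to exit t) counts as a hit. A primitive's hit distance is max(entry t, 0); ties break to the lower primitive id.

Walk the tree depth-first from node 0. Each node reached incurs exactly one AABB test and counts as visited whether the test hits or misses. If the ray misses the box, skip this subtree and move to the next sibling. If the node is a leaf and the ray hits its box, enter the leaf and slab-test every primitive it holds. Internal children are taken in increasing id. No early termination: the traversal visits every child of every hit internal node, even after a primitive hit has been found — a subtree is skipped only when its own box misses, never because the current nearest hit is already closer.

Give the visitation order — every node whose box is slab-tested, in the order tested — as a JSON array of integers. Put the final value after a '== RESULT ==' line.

Traverse from the root:
N0 x:[10/3,16] y:[-2,35] z:[-3,31/3] -> hit [10/3,31/3], descend [1, 2, 6, 7]
  N1 x:[31/3,16] y:[15,35] z:[-2,4] -> miss, prune
  N2 x:[25/3,43/3] y:[3,34] z:[22/3,31/3] -> hit [25/3,31/3] leaf, test {P8(miss), P9(miss), P11(miss)}
  N6 x:[13/3,8] y:[22,34] z:[-1/3,25/3] -> miss, prune
  N7 x:[10/3,22/3] y:[-2,15] z:[-3,29/3] -> hit [10/3,22/3], descend [5, 8]
    N5 x:[11/3,20/3] y:[-2,15] z:[-3,7/3] -> miss, prune
    N8 x:[10/3,22/3] y:[-1,13] z:[16/3,29/3] -> hit [16/3,22/3] leaf, test {P1(miss), P6(miss), P10(miss)}

Visited [0, 1, 2, 6, 7, 5, 8]. Tests: 7 box, 2 leaf. Nearest: miss.

== RESULT ==
[0, 1, 2, 6, 7, 5, 8]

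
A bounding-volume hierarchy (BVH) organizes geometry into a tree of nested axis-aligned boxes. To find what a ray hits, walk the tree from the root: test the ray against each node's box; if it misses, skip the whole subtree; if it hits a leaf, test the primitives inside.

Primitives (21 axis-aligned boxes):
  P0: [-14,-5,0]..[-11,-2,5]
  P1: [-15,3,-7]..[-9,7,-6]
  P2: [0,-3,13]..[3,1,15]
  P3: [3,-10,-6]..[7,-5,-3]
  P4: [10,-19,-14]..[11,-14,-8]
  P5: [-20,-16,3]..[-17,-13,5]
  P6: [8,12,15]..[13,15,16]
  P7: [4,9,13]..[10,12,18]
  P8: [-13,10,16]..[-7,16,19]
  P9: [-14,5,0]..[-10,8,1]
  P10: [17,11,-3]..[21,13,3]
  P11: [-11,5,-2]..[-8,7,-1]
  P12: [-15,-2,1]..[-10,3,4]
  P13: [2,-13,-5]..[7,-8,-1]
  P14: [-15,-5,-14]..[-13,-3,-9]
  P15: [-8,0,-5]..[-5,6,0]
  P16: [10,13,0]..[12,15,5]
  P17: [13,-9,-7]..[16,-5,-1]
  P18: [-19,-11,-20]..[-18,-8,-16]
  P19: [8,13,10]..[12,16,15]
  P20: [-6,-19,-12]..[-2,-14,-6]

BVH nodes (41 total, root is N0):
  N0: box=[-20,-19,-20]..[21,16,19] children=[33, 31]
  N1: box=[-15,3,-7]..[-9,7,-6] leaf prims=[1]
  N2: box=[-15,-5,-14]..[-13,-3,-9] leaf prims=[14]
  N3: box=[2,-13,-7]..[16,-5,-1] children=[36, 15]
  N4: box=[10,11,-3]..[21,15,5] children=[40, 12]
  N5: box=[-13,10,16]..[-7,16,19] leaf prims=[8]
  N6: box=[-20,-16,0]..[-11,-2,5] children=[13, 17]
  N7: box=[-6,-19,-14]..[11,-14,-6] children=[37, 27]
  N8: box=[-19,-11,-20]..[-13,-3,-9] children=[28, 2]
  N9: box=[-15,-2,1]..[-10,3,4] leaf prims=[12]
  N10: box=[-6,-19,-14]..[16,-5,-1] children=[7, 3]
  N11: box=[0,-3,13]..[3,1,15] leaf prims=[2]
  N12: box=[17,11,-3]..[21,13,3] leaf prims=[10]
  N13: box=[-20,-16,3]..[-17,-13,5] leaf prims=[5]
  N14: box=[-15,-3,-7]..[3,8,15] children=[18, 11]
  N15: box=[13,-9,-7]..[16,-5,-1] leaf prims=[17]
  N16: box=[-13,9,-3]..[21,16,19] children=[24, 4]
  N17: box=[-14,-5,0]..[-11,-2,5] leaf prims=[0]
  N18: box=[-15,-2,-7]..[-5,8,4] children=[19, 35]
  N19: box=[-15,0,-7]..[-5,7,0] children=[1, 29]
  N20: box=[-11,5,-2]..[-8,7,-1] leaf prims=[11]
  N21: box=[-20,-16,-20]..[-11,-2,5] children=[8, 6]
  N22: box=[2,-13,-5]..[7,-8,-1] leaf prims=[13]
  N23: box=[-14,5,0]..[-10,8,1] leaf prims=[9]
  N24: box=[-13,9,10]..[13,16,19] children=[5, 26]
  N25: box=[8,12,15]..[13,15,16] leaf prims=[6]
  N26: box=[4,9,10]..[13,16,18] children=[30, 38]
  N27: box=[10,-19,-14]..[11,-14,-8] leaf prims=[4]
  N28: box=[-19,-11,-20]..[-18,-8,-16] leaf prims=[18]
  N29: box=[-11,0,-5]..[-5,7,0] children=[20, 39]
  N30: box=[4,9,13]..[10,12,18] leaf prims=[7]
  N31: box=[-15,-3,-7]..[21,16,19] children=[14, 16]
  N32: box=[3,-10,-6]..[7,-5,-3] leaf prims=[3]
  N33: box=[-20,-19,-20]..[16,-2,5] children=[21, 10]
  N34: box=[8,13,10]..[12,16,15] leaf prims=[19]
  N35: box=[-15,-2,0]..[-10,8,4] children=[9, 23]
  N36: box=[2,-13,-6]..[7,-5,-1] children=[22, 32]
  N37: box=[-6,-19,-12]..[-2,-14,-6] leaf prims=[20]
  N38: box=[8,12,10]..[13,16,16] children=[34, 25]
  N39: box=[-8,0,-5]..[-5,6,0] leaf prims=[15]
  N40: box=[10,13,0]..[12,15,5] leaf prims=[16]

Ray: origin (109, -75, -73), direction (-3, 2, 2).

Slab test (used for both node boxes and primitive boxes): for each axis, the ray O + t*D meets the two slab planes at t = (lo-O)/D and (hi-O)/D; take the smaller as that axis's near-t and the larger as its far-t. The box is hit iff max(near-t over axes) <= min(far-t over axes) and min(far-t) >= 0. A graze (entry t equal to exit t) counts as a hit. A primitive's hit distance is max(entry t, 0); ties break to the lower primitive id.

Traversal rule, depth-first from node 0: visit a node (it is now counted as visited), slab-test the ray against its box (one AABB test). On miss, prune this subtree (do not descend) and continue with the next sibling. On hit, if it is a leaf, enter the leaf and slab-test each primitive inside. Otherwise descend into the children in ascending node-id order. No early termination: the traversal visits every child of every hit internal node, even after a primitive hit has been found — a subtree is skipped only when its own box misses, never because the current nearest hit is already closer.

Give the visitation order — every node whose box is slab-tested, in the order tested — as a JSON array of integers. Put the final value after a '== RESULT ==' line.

Trace the traversal:
N0 x:[88/3,43] y:[28,91/2] z:[53/2,46] -> hit [88/3,43], descend [31, 33]
  N31 x:[88/3,124/3] y:[36,91/2] z:[33,46] -> hit [36,124/3], descend [14, 16]
    N14 x:[106/3,124/3] y:[36,83/2] z:[33,44] -> hit [36,124/3], descend [11, 18]
      N11 x:[106/3,109/3] y:[36,38] z:[43,44] -> miss, prune
      N18 x:[38,124/3] y:[73/2,83/2] z:[33,77/2] -> hit [38,77/2], descend [19, 35]
        N19 x:[38,124/3] y:[75/2,41] z:[33,73/2] -> miss, prune
        N35 x:[119/3,124/3] y:[73/2,83/2] z:[73/2,77/2] -> miss, prune
    N16 x:[88/3,122/3] y:[42,91/2] z:[35,46] -> miss, prune
  N33 x:[31,43] y:[28,73/2] z:[53/2,39] -> hit [31,73/2], descend [10, 21]
    N10 x:[31,115/3] y:[28,35] z:[59/2,36] -> hit [31,35], descend [3, 7]
      N3 x:[31,107/3] y:[31,35] z:[33,36] -> hit [33,35], descend [15, 36]
        N15 x:[31,32] y:[33,35] z:[33,36] -> miss, prune
        N36 x:[34,107/3] y:[31,35] z:[67/2,36] -> hit [34,35], descend [22, 32]
          N22 x:[34,107/3] y:[31,67/2] z:[34,36] -> miss, prune
          N32 x:[34,106/3] y:[65/2,35] z:[67/2,35] -> hit [34,35] leaf, test {P3@t=34}
      N7 x:[98/3,115/3] y:[28,61/2] z:[59/2,67/2] -> miss, prune
    N21 x:[40,43] y:[59/2,73/2] z:[53/2,39] -> miss, prune

Visited [0, 31, 14, 11, 18, 19, 35, 16, 33, 10, 3, 15, 36, 22, 32, 7, 21]. Tests: 17 box, 1 leaf. Nearest: P3.

== RESULT ==
[0, 31, 14, 11, 18, 19, 35, 16, 33, 10, 3, 15, 36, 22, 32, 7, 21]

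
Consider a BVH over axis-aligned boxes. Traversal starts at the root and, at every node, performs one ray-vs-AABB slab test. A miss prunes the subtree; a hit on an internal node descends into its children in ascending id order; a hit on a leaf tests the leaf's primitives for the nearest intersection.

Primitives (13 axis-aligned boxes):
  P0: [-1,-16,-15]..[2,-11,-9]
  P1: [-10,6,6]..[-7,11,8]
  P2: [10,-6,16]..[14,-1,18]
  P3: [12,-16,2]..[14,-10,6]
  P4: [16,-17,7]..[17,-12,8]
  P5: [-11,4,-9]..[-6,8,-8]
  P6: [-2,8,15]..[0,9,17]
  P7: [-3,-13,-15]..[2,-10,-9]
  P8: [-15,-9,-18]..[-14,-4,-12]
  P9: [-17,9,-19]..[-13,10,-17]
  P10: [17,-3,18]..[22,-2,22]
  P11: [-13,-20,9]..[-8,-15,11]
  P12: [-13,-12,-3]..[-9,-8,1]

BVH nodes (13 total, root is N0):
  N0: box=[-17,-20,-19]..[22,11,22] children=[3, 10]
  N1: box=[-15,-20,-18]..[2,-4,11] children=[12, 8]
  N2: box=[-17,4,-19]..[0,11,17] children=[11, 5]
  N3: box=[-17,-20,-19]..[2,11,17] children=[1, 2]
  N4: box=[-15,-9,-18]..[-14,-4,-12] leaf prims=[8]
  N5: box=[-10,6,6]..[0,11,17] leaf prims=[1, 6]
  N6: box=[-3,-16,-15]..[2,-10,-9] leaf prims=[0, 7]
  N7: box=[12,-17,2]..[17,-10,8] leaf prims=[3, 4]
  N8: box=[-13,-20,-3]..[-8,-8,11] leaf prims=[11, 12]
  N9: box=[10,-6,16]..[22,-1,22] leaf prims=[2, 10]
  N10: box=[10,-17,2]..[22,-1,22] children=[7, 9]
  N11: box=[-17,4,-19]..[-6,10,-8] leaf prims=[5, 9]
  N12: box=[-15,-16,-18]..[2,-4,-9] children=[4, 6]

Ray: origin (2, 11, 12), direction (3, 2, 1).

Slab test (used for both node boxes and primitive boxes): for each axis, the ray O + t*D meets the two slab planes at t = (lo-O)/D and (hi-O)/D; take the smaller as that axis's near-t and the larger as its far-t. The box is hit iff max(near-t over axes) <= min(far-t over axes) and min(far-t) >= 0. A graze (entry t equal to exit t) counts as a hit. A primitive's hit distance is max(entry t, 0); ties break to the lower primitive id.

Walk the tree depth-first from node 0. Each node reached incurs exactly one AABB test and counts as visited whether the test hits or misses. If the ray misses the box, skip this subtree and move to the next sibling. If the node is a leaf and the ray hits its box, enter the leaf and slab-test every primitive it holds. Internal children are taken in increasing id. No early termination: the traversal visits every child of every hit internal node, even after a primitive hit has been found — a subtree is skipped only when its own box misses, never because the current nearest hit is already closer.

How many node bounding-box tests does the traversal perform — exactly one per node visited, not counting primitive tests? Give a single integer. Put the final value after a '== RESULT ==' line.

Walk:
N0 x:[-19/3,20/3] y:[-31/2,0] z:[-31,10] -> hit [-19/3,0], descend [3, 10]
  N3 x:[-19/3,0] y:[-31/2,0] z:[-31,5] -> hit [-19/3,0], descend [1, 2]
    N1 x:[-17/3,0] y:[-31/2,-15/2] z:[-30,-1] -> miss, prune
    N2 x:[-19/3,-2/3] y:[-7/2,0] z:[-31,5] -> miss, prune
  N10 x:[8/3,20/3] y:[-14,-6] z:[-10,10] -> miss, prune

Summary -> nodes [0, 3, 1, 2, 10]; box-tests=5; leaf-entries=0; first=miss

== RESULT ==
5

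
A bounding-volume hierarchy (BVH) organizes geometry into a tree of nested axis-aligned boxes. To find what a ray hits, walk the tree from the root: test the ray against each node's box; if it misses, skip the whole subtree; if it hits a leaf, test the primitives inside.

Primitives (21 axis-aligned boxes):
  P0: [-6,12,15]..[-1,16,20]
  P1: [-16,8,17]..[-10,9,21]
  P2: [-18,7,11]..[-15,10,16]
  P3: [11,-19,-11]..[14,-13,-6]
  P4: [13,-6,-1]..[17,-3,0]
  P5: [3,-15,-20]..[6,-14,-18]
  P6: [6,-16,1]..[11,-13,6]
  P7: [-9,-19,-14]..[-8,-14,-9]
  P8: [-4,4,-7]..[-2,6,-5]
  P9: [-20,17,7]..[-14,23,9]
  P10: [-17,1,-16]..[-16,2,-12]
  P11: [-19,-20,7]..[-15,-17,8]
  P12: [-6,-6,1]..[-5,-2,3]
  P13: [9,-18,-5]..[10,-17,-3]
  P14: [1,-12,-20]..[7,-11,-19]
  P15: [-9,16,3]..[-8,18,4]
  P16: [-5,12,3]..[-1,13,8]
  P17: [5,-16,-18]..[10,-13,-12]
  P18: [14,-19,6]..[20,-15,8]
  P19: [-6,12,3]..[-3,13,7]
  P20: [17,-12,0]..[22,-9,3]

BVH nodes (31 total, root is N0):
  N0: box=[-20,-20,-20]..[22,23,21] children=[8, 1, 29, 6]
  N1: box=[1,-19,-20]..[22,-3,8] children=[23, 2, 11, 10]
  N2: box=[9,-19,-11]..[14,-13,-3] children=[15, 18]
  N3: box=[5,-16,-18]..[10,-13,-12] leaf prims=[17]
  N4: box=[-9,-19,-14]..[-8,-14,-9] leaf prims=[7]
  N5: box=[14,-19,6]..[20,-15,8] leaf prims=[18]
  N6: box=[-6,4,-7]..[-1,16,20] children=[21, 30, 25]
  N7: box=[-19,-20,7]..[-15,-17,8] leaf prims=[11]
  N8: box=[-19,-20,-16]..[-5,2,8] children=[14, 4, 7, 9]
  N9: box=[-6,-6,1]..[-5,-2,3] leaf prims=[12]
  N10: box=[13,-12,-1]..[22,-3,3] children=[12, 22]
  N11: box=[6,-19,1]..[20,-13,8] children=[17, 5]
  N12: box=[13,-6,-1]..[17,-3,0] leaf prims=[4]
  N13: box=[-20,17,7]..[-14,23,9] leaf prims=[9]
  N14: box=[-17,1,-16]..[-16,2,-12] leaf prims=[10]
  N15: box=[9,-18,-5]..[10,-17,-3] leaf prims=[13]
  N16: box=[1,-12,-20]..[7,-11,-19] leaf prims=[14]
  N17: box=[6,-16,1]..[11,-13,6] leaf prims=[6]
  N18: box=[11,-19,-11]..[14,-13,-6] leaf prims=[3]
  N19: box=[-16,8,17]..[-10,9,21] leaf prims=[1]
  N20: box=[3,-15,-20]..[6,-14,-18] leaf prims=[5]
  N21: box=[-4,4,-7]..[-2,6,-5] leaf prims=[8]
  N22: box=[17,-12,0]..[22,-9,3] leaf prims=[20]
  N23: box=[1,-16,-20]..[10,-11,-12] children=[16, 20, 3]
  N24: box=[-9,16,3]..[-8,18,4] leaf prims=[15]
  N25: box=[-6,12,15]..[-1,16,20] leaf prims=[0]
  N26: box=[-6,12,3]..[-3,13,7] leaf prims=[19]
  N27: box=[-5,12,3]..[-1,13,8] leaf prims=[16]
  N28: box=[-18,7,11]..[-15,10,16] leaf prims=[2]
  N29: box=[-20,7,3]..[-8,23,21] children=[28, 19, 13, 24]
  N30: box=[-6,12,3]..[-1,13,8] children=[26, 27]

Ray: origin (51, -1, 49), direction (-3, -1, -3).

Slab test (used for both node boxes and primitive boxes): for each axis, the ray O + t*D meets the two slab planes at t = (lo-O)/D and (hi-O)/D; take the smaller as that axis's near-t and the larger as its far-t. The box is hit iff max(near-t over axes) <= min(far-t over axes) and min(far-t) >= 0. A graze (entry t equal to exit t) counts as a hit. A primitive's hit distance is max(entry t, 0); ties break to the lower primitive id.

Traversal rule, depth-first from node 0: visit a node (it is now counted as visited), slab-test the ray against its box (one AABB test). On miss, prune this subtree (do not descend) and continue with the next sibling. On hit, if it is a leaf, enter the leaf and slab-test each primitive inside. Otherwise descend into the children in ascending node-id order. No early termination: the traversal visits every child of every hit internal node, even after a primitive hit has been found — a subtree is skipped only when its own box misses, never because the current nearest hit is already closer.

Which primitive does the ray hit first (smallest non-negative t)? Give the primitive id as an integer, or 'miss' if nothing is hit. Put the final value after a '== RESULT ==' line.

Trace the traversal:
N0 x:[29/3,71/3] y:[-24,19] z:[28/3,23] -> hit [29/3,19], descend [1, 6, 8, 29]
  N1 x:[29/3,50/3] y:[2,18] z:[41/3,23] -> hit [41/3,50/3], descend [2, 10, 11, 23]
    N2 x:[37/3,14] y:[12,18] z:[52/3,20] -> miss, prune
    N10 x:[29/3,38/3] y:[2,11] z:[46/3,50/3] -> miss, prune
    N11 x:[31/3,15] y:[12,18] z:[41/3,16] -> hit [41/3,15], descend [5, 17]
      N5 x:[31/3,37/3] y:[14,18] z:[41/3,43/3] -> miss, prune
      N17 x:[40/3,15] y:[12,15] z:[43/3,16] -> hit [43/3,15] leaf, test {P6@t=43/3}
    N23 x:[41/3,50/3] y:[10,15] z:[61/3,23] -> miss, prune
  N6 x:[52/3,19] y:[-17,-5] z:[29/3,56/3] -> miss, prune
  N8 x:[56/3,70/3] y:[-3,19] z:[41/3,65/3] -> hit [56/3,19], descend [4, 7, 9, 14]
    N4 x:[59/3,20] y:[13,18] z:[58/3,21] -> miss, prune
    N7 x:[22,70/3] y:[16,19] z:[41/3,14] -> miss, prune
    N9 x:[56/3,19] y:[1,5] z:[46/3,16] -> miss, prune
    N14 x:[67/3,68/3] y:[-3,-2] z:[61/3,65/3] -> miss, prune
  N29 x:[59/3,71/3] y:[-24,-8] z:[28/3,46/3] -> miss, prune

Summary -> nodes [0, 1, 2, 10, 11, 5, 17, 23, 6, 8, 4, 7, 9, 14, 29]; box-tests=15; leaf-entries=1; first=P6

== RESULT ==
6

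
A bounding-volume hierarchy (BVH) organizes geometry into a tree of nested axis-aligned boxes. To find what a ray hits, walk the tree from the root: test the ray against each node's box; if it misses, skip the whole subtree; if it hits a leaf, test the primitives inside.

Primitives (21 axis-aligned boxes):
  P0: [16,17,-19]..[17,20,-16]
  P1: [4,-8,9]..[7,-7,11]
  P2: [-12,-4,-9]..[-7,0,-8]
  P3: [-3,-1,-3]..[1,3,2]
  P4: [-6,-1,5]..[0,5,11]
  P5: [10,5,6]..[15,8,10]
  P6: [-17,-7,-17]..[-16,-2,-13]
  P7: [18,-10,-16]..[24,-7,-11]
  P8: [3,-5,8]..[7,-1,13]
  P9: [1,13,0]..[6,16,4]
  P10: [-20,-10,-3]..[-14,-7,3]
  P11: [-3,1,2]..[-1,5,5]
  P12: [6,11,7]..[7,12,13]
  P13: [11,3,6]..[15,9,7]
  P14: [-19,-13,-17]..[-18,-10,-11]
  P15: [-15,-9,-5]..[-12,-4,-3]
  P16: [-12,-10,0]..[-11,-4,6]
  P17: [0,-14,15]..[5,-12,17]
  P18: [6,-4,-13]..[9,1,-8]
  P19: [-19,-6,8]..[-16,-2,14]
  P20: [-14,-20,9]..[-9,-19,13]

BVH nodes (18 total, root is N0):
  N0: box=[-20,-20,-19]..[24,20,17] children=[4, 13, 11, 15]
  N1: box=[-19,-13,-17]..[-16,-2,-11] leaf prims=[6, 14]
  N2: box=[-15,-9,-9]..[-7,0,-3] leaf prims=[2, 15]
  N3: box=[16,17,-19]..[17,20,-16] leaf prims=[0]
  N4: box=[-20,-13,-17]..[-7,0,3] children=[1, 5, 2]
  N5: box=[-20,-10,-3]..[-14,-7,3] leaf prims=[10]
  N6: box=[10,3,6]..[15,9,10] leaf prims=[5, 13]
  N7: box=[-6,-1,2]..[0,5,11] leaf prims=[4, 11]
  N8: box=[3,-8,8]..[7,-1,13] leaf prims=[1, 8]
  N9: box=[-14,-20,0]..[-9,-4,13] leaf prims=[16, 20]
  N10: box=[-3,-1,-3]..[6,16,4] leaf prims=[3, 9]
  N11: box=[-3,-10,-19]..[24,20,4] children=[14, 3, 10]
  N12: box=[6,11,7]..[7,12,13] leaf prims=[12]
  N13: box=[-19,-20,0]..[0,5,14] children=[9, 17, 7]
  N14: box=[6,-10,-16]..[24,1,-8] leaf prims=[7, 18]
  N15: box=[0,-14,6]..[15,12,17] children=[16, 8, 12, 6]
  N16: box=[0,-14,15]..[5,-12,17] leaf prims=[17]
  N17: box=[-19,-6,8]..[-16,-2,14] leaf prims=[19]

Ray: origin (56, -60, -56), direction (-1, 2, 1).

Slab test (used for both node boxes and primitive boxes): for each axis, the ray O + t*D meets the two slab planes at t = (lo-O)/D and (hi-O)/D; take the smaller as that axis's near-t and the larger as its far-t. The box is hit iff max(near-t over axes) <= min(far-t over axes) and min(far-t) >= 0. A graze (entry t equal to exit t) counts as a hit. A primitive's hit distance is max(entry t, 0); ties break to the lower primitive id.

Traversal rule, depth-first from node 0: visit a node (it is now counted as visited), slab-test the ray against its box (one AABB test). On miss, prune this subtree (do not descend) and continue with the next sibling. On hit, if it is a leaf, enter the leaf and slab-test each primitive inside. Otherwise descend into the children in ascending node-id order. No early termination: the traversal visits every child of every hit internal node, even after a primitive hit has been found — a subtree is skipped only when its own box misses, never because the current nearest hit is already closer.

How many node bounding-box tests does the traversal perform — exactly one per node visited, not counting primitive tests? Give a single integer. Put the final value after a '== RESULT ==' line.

Traverse from the root:
N0 x:[32,76] y:[20,40] z:[37,73] -> hit [37,40], descend [4, 11, 13, 15]
  N4 x:[63,76] y:[47/2,30] z:[39,59] -> miss, prune
  N11 x:[32,59] y:[25,40] z:[37,60] -> hit [37,40], descend [3, 10, 14]
    N3 x:[39,40] y:[77/2,40] z:[37,40] -> hit [39,40] leaf, test {P0@t=39}
    N10 x:[50,59] y:[59/2,38] z:[53,60] -> miss, prune
    N14 x:[32,50] y:[25,61/2] z:[40,48] -> miss, prune
  N13 x:[56,75] y:[20,65/2] z:[56,70] -> miss, prune
  N15 x:[41,56] y:[23,36] z:[62,73] -> miss, prune

Visited [0, 4, 11, 3, 10, 14, 13, 15]. Tests: 8 box, 1 leaf. Nearest: P0.

== RESULT ==
8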